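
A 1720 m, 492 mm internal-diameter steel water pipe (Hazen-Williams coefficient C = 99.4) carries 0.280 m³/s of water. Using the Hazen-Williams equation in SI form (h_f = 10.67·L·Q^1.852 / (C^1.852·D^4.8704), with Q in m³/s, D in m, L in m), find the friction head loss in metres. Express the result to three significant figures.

h_f ≈ 11.0 m

h_f = 10.67·1720·0.280^1.852 / (99.4^1.852·0.492^4.8704) = 10.99 m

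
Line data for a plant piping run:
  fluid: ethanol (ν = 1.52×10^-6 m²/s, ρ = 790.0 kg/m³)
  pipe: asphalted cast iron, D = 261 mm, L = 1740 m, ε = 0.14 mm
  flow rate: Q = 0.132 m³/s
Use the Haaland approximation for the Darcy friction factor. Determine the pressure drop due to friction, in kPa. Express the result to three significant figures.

V = 4Q/(πD²) = 4·0.132/(π·0.261²) = 2.467 m/s
Re = VD/ν = 2.467·0.261/1.52×10^-6 = 4.24×10^5 → turbulent
ε/D = 0.14/261 = 5.36×10^-4
Haaland: f = 0.01794
h_f = f(L/D)V²/(2g) = 0.01794·(1740/0.261)·2.467²/(2·9.81) = 37.10 m
Δp = ρg·h_f = 790.0·9.81·37.10 = 287.5 kPa

Δp ≈ 288 kPa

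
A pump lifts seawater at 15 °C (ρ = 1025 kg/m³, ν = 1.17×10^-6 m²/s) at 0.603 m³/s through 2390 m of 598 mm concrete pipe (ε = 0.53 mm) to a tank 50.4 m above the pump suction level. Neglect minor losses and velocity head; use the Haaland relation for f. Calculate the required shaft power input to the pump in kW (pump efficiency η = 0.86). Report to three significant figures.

P_shaft ≈ 484 kW

V = 4Q/(πD²) = 2.147 m/s; Re = 1.10×10^6; ε/D = 8.86×10^-4; f = 0.01937
h_f = f(L/D)V²/2g = 18.19 m
Total head H = z + h_f = 50.4 + 18.19 = 68.59 m
P_hyd = ρgQH = 1025·9.81·0.603·68.59 = 415.9 kW
P_shaft = P_hyd/η = 415.9/0.86 = 483.6 kW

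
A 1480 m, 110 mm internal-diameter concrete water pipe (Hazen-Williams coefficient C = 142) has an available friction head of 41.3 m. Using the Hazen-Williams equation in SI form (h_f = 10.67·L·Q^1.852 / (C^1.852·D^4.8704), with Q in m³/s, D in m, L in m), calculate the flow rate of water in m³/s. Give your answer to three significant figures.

Q ≈ 0.0173 m³/s

Rearranging: Q = [h_f·C^1.852·D^4.8704 / (10.67·L)]^(1/1.852)
Q = [41.3·142^1.852·0.110^4.8704 / (10.67·1480)]^0.540 = 0.01725 m³/s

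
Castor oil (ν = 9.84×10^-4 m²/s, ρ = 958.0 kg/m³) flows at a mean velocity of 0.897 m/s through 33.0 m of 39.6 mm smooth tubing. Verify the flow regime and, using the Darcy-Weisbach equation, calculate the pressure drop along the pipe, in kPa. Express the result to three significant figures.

Δp ≈ 569 kPa

Re = VD/ν = 0.897·0.03960/9.84×10^-4 = 36.1 → laminar (Re < 2300)
f = 64/Re = 1.773
h_f = f(L/D)V²/(2g) = 1.773·(33.0/0.03960)·0.897²/(2·9.81) = 60.59 m
Δp = ρg·h_f = 958.0·9.81·60.59 = 569.4 kPa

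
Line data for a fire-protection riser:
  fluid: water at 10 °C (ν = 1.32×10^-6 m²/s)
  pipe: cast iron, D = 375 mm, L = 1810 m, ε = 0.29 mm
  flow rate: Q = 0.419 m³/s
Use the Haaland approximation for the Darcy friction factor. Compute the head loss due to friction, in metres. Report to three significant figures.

V = 4Q/(πD²) = 4·0.419/(π·0.375²) = 3.794 m/s
Re = VD/ν = 3.794·0.375/1.32×10^-6 = 1.08×10^6 → turbulent
ε/D = 0.29/375 = 7.73×10^-4
Haaland: f = 0.01880
h_f = f(L/D)V²/(2g) = 0.01880·(1810/0.375)·3.794²/(2·9.81) = 66.55 m

h_f ≈ 66.6 m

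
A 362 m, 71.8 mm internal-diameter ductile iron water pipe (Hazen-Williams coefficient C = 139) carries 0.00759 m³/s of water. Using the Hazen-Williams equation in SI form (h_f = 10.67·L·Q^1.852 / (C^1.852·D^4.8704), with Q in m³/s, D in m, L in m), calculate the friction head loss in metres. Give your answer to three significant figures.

h_f = 10.67·362·0.00759^1.852 / (139^1.852·0.0718^4.8704) = 18.34 m

h_f ≈ 18.3 m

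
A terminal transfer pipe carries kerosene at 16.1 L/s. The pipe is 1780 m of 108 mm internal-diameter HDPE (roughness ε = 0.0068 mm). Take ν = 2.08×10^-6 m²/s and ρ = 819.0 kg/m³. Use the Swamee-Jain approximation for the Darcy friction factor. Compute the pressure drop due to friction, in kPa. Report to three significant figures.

V = 4Q/(πD²) = 4·0.0161/(π·0.108²) = 1.757 m/s
Re = VD/ν = 1.757·0.108/2.08×10^-6 = 9.13×10^4 → turbulent
ε/D = 0.0068/108 = 6.30×10^-5
Swamee-Jain: f = 0.01857
h_f = f(L/D)V²/(2g) = 0.01857·(1780/0.108)·1.757²/(2·9.81) = 48.18 m
Δp = ρg·h_f = 819.0·9.81·48.18 = 387.1 kPa

Δp ≈ 387 kPa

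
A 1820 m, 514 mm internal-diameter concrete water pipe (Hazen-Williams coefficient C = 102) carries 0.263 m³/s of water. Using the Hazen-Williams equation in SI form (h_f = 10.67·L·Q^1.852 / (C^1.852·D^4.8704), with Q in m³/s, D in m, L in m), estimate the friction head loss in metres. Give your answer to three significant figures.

h_f ≈ 7.98 m

h_f = 10.67·1820·0.263^1.852 / (102^1.852·0.514^4.8704) = 7.976 m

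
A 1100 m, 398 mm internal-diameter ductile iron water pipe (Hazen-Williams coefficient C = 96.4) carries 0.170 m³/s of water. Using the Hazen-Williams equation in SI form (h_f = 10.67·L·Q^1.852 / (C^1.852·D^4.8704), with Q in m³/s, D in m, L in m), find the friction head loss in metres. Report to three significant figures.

h_f = 10.67·1100·0.170^1.852 / (96.4^1.852·0.398^4.8704) = 8.290 m

h_f ≈ 8.29 m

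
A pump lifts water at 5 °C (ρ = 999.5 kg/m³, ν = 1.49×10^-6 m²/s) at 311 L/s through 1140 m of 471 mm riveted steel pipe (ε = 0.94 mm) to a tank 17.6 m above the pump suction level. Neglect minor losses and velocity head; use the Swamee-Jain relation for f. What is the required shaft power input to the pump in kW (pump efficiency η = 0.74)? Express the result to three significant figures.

P_shaft ≈ 111 kW

V = 4Q/(πD²) = 1.785 m/s; Re = 5.64×10^5; ε/D = 0.00200; f = 0.02384
h_f = f(L/D)V²/2g = 9.370 m
Total head H = z + h_f = 17.6 + 9.370 = 26.97 m
P_hyd = ρgQH = 999.5·9.81·0.311·26.97 = 82.24 kW
P_shaft = P_hyd/η = 82.24/0.74 = 111.1 kW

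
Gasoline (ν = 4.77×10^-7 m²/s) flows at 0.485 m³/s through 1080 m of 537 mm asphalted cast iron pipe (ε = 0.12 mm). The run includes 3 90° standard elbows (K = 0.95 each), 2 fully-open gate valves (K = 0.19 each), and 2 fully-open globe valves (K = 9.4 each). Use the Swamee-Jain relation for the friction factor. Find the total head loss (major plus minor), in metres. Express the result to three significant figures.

V = 4Q/(πD²) = 2.141 m/s; V²/2g = 0.2337 m
Re = 2.41×10^6, ε/D = 2.23×10^-4 → f = 0.01451 (Swamee-Jain)
Major: h_f = f(L/D)·V²/2g = 0.01451·2011·0.2337 = 6.822 m
Minor: ΣK = 22.0; h_m = ΣK·V²/2g = 5.149 m
Total H_L = 6.822 + 5.149 = 11.97 m

H_L ≈ 12.0 m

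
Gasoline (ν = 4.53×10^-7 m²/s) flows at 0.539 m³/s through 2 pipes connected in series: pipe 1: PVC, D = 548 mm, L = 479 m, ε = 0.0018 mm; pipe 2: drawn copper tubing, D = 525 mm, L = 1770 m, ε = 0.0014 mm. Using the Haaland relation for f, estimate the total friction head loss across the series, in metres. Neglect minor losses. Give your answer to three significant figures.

H ≈ 12.8 m

Pipe 1: V = 2.285 m/s, Re = 2.76×10^6, ε/D = 3.28×10^-6, f = 0.009946, h_1 = f(L/D)V²/2g = 2.314 m
Pipe 2: V = 2.490 m/s, Re = 2.89×10^6, ε/D = 2.67×10^-6, f = 0.009861, h_2 = f(L/D)V²/2g = 10.50 m
Series → Q common, losses add: H = Σh = 12.82 m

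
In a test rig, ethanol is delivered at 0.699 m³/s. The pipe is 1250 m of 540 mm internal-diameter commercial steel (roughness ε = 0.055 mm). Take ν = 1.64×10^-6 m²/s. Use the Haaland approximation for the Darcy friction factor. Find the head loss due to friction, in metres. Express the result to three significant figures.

V = 4Q/(πD²) = 4·0.699/(π·0.540²) = 3.052 m/s
Re = VD/ν = 3.052·0.540/1.64×10^-6 = 1.00×10^6 → turbulent
ε/D = 0.055/540 = 1.02×10^-4
Haaland: f = 0.01335
h_f = f(L/D)V²/(2g) = 0.01335·(1250/0.540)·3.052²/(2·9.81) = 14.67 m

h_f ≈ 14.7 m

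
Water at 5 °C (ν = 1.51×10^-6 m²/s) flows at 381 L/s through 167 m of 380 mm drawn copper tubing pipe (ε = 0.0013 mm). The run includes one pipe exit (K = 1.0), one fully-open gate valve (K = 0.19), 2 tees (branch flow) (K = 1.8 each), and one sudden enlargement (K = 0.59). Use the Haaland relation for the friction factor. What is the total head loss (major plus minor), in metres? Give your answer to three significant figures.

V = 4Q/(πD²) = 3.359 m/s; V²/2g = 0.5752 m
Re = 8.45×10^5, ε/D = 3.42×10^-6 → f = 0.01197 (Haaland)
Major: h_f = f(L/D)·V²/2g = 0.01197·439.5·0.5752 = 3.026 m
Minor: ΣK = 5.38; h_m = ΣK·V²/2g = 3.095 m
Total H_L = 3.026 + 3.095 = 6.121 m

H_L ≈ 6.12 m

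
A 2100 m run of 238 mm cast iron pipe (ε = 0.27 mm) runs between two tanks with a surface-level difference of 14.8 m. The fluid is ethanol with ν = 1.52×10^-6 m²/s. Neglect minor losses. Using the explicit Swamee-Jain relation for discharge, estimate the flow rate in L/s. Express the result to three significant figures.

Swamee-Jain (Type II): Q = -0.965·√(gD⁵h_f/L)·ln[ε/(3.7D) + √(3.17ν²L/(gD³h_f))]
√(gD⁵h_f/L) = √(9.81·0.238⁵·14.8/2100) = 0.007266
ε/(3.7D) = 3.07×10^-4; √(3.17ν²L/(gD³h_f)) = 8.86×10^-5
Q = -0.965·0.007266·ln(3.953×10^-4) = 0.05494 m³/s
Check: V = 1.24 m/s, Re = 1.93×10^5, f = 0.02175, h_f = 14.9 m ≈ 14.8 m ✓

Q ≈ 54.9 L/s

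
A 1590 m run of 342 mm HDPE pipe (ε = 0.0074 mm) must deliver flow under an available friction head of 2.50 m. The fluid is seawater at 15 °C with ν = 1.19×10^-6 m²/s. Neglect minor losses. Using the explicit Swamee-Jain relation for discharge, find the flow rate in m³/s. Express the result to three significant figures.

Swamee-Jain (Type II): Q = -0.965·√(gD⁵h_f/L)·ln[ε/(3.7D) + √(3.17ν²L/(gD³h_f))]
√(gD⁵h_f/L) = √(9.81·0.342⁵·2.50/1590) = 0.008495
ε/(3.7D) = 5.85×10^-6; √(3.17ν²L/(gD³h_f)) = 8.53×10^-5
Q = -0.965·0.008495·ln(9.114×10^-5) = 0.07626 m³/s
Check: V = 0.830 m/s, Re = 2.39×10^5, f = 0.01523, h_f = 2.49 m ≈ 2.50 m ✓

Q ≈ 0.0763 m³/s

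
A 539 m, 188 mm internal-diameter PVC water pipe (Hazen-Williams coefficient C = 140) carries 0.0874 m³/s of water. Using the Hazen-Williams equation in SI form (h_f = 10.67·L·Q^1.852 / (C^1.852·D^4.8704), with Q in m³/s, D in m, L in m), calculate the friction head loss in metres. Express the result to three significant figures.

h_f = 10.67·539·0.0874^1.852 / (140^1.852·0.188^4.8704) = 22.91 m

h_f ≈ 22.9 m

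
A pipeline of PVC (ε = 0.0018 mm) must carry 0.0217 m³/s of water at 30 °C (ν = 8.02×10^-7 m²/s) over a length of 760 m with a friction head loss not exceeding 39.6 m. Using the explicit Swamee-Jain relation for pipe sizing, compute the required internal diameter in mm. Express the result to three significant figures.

D ≈ 103 mm

Swamee-Jain (Type III): D = 0.66·[ε^1.25·(LQ²/(gh_f))^4.75 + ν·Q^9.4·(L/(gh_f))^5.2]^0.04
LQ²/(gh_f) = 9.212×10^-4; L/(gh_f) = 1.956
Term 1 = ε^1.25·(…)^4.75 = 2.51×10^-22; Term 2 = ν·Q^9.4·(…)^5.2 = 6.06×10^-21
D = 0.66·(2.51×10^-22 + 6.06×10^-21)^0.04 = 0.1027 m = 103 mm
Check: V = 2.62 m/s, Re = 3.35×10^5, f = 0.01430, h_f = 37.0 m ≈ 39.6 m ✓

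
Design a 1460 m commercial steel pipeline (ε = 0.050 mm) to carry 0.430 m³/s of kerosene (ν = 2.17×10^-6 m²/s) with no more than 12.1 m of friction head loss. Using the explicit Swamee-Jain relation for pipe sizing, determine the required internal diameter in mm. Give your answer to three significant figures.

Swamee-Jain (Type III): D = 0.66·[ε^1.25·(LQ²/(gh_f))^4.75 + ν·Q^9.4·(L/(gh_f))^5.2]^0.04
LQ²/(gh_f) = 2.274; L/(gh_f) = 12.30
Term 1 = ε^1.25·(…)^4.75 = 2.08×10^-4; Term 2 = ν·Q^9.4·(…)^5.2 = 3.62×10^-4
D = 0.66·(2.08×10^-4 + 3.62×10^-4)^0.04 = 0.4895 m = 490 mm
Check: V = 2.28 m/s, Re = 5.15×10^5, f = 0.01444, h_f = 11.5 m ≈ 12.1 m ✓

D ≈ 490 mm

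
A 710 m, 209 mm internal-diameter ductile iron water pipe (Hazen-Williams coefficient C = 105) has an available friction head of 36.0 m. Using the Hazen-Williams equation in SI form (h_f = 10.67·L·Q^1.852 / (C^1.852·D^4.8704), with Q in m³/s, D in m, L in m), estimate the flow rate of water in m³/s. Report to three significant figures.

Q ≈ 0.0953 m³/s

Rearranging: Q = [h_f·C^1.852·D^4.8704 / (10.67·L)]^(1/1.852)
Q = [36.0·105^1.852·0.209^4.8704 / (10.67·710)]^0.540 = 0.09526 m³/s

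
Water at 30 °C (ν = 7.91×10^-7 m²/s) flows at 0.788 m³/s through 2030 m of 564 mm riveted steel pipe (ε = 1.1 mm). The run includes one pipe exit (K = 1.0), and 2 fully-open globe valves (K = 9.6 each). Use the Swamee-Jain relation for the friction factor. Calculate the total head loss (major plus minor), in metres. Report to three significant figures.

V = 4Q/(πD²) = 3.154 m/s; V²/2g = 0.5071 m
Re = 2.25×10^6, ε/D = 0.00195 → f = 0.02339 (Swamee-Jain)
Major: h_f = f(L/D)·V²/2g = 0.02339·3599·0.5071 = 42.69 m
Minor: ΣK = 20.2; h_m = ΣK·V²/2g = 10.24 m
Total H_L = 42.69 + 10.24 = 52.94 m

H_L ≈ 52.9 m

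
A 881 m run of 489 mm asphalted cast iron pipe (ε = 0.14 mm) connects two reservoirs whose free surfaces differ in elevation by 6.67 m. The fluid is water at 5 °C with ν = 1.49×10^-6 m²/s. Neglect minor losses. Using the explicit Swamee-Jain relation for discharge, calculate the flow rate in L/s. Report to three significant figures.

Q ≈ 403 L/s

Swamee-Jain (Type II): Q = -0.965·√(gD⁵h_f/L)·ln[ε/(3.7D) + √(3.17ν²L/(gD³h_f))]
√(gD⁵h_f/L) = √(9.81·0.489⁵·6.67/881) = 0.04557
ε/(3.7D) = 7.74×10^-5; √(3.17ν²L/(gD³h_f)) = 2.85×10^-5
Q = -0.965·0.04557·ln(1.058×10^-4) = 0.4025 m³/s
Check: V = 2.14 m/s, Re = 7.03×10^5, f = 0.01591, h_f = 6.71 m ≈ 6.67 m ✓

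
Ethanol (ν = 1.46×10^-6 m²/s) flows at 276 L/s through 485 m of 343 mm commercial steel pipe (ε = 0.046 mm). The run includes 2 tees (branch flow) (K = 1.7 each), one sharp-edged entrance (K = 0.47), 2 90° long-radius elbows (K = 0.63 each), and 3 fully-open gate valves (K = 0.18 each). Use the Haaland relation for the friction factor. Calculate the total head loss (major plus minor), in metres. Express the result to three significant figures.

V = 4Q/(πD²) = 2.987 m/s; V²/2g = 0.4547 m
Re = 7.02×10^5, ε/D = 1.34×10^-4 → f = 0.01418 (Haaland)
Major: h_f = f(L/D)·V²/2g = 0.01418·1414·0.4547 = 9.117 m
Minor: ΣK = 5.67; h_m = ΣK·V²/2g = 2.578 m
Total H_L = 9.117 + 2.578 = 11.70 m

H_L ≈ 11.7 m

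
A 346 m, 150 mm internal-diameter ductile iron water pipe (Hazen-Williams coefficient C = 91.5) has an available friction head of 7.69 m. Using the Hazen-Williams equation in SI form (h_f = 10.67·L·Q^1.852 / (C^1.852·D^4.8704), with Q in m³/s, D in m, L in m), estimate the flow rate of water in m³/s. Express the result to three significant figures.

Rearranging: Q = [h_f·C^1.852·D^4.8704 / (10.67·L)]^(1/1.852)
Q = [7.69·91.5^1.852·0.150^4.8704 / (10.67·346)]^0.540 = 0.02223 m³/s

Q ≈ 0.0222 m³/s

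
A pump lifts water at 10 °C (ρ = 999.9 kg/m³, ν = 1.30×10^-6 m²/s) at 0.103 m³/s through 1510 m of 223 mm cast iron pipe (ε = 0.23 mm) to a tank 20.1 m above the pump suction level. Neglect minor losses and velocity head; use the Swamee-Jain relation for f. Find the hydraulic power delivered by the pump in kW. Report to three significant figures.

V = 4Q/(πD²) = 2.637 m/s; Re = 4.52×10^5; ε/D = 0.00103; f = 0.02055
h_f = f(L/D)V²/2g = 49.33 m
Total head H = z + h_f = 20.1 + 49.33 = 69.43 m
P_hyd = ρgQH = 999.9·9.81·0.103·69.43 = 70.15 kW

P_hyd ≈ 70.2 kW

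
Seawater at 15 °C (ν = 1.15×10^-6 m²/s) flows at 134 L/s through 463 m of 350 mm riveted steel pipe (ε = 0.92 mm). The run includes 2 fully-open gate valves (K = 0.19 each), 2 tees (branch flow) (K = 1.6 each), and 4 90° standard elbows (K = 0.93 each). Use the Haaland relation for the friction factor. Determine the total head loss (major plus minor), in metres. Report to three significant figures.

V = 4Q/(πD²) = 1.393 m/s; V²/2g = 0.09887 m
Re = 4.24×10^5, ε/D = 0.00263 → f = 0.02558 (Haaland)
Major: h_f = f(L/D)·V²/2g = 0.02558·1323·0.09887 = 3.346 m
Minor: ΣK = 7.30; h_m = ΣK·V²/2g = 0.7217 m
Total H_L = 3.346 + 0.7217 = 4.068 m

H_L ≈ 4.07 m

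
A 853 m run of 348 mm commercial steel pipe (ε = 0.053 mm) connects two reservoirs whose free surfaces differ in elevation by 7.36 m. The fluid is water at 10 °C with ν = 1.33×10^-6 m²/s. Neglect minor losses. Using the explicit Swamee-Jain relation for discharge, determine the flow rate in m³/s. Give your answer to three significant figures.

Swamee-Jain (Type II): Q = -0.965·√(gD⁵h_f/L)·ln[ε/(3.7D) + √(3.17ν²L/(gD³h_f))]
√(gD⁵h_f/L) = √(9.81·0.348⁵·7.36/853) = 0.02078
ε/(3.7D) = 4.12×10^-5; √(3.17ν²L/(gD³h_f)) = 3.96×10^-5
Q = -0.965·0.02078·ln(8.081×10^-5) = 0.1890 m³/s
Check: V = 1.99 m/s, Re = 5.20×10^5, f = 0.01499, h_f = 7.39 m ≈ 7.36 m ✓

Q ≈ 0.189 m³/s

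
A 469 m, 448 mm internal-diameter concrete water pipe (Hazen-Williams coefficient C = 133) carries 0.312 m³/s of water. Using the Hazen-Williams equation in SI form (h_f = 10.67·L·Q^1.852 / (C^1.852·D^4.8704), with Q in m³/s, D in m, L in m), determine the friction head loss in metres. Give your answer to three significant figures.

h_f = 10.67·469·0.312^1.852 / (133^1.852·0.448^4.8704) = 3.369 m

h_f ≈ 3.37 m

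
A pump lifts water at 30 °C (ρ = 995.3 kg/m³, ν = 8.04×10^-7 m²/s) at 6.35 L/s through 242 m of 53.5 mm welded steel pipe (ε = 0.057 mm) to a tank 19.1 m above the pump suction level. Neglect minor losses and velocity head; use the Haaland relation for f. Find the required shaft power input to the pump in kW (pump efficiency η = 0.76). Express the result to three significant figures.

P_shaft ≈ 4.75 kW

V = 4Q/(πD²) = 2.825 m/s; Re = 1.88×10^5; ε/D = 0.00107; f = 0.02124
h_f = f(L/D)V²/2g = 39.07 m
Total head H = z + h_f = 19.1 + 39.07 = 58.17 m
P_hyd = ρgQH = 995.3·9.81·0.00635·58.17 = 3.607 kW
P_shaft = P_hyd/η = 3.607/0.76 = 4.746 kW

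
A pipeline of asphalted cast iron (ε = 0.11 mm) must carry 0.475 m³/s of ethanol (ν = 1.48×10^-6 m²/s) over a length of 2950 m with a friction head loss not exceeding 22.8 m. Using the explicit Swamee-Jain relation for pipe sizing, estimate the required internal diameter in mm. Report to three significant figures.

D ≈ 522 mm

Swamee-Jain (Type III): D = 0.66·[ε^1.25·(LQ²/(gh_f))^4.75 + ν·Q^9.4·(L/(gh_f))^5.2]^0.04
LQ²/(gh_f) = 2.976; L/(gh_f) = 13.19
Term 1 = ε^1.25·(…)^4.75 = 0.00200; Term 2 = ν·Q^9.4·(…)^5.2 = 9.04×10^-4
D = 0.66·(0.00200 + 9.04×10^-4)^0.04 = 0.5225 m = 522 mm
Check: V = 2.22 m/s, Re = 7.82×10^5, f = 0.01510, h_f = 21.3 m ≈ 22.8 m ✓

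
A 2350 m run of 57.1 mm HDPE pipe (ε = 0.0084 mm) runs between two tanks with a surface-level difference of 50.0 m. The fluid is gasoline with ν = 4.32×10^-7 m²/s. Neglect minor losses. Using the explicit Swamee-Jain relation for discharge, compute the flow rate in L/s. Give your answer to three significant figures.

Swamee-Jain (Type II): Q = -0.965·√(gD⁵h_f/L)·ln[ε/(3.7D) + √(3.17ν²L/(gD³h_f))]
√(gD⁵h_f/L) = √(9.81·0.0571⁵·50.0/2350) = 3.559×10^-4
ε/(3.7D) = 3.98×10^-5; √(3.17ν²L/(gD³h_f)) = 1.23×10^-4
Q = -0.965·3.559×10^-4·ln(1.631×10^-4) = 0.002995 m³/s
Check: V = 1.17 m/s, Re = 1.55×10^5, f = 0.01741, h_f = 50.0 m ≈ 50.0 m ✓

Q ≈ 3.00 L/s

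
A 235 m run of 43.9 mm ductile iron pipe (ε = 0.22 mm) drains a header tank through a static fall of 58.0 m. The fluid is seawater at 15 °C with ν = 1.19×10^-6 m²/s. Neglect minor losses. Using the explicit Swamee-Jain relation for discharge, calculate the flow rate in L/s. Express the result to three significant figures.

Swamee-Jain (Type II): Q = -0.965·√(gD⁵h_f/L)·ln[ε/(3.7D) + √(3.17ν²L/(gD³h_f))]
√(gD⁵h_f/L) = √(9.81·0.0439⁵·58.0/235) = 6.283×10^-4
ε/(3.7D) = 0.00135; √(3.17ν²L/(gD³h_f)) = 1.48×10^-4
Q = -0.965·6.283×10^-4·ln(0.001502) = 0.003941 m³/s
Check: V = 2.60 m/s, Re = 9.61×10^4, f = 0.03162, h_f = 58.5 m ≈ 58.0 m ✓

Q ≈ 3.94 L/s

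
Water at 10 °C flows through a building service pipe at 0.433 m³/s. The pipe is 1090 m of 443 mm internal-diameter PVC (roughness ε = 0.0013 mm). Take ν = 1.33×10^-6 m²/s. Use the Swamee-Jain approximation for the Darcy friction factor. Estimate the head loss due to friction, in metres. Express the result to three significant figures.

V = 4Q/(πD²) = 4·0.433/(π·0.443²) = 2.809 m/s
Re = VD/ν = 2.809·0.443/1.33×10^-6 = 9.36×10^5 → turbulent
ε/D = 0.0013/443 = 2.93×10^-6
Swamee-Jain: f = 0.01181
h_f = f(L/D)V²/(2g) = 0.01181·(1090/0.443)·2.809²/(2·9.81) = 11.69 m

h_f ≈ 11.7 m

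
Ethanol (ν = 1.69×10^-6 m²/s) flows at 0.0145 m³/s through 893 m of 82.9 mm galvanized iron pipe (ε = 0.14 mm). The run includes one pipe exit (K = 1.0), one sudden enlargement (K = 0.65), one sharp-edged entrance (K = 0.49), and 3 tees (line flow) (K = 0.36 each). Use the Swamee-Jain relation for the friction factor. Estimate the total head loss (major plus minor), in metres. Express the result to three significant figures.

H_L ≈ 96.5 m

V = 4Q/(πD²) = 2.686 m/s; V²/2g = 0.3678 m
Re = 1.32×10^5, ε/D = 0.00169 → f = 0.02406 (Swamee-Jain)
Major: h_f = f(L/D)·V²/2g = 0.02406·10772·0.3678 = 95.34 m
Minor: ΣK = 3.22; h_m = ΣK·V²/2g = 1.184 m
Total H_L = 95.34 + 1.184 = 96.53 m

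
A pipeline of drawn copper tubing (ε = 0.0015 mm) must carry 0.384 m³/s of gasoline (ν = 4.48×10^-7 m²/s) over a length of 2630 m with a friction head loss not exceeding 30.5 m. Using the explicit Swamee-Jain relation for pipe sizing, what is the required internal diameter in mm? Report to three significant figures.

Swamee-Jain (Type III): D = 0.66·[ε^1.25·(LQ²/(gh_f))^4.75 + ν·Q^9.4·(L/(gh_f))^5.2]^0.04
LQ²/(gh_f) = 1.296; L/(gh_f) = 8.790
Term 1 = ε^1.25·(…)^4.75 = 1.80×10^-7; Term 2 = ν·Q^9.4·(…)^5.2 = 4.49×10^-6
D = 0.66·(1.80×10^-7 + 4.49×10^-6)^0.04 = 0.4040 m = 404 mm
Check: V = 3.00 m/s, Re = 2.70×10^6, f = 0.01006, h_f = 30.0 m ≈ 30.5 m ✓

D ≈ 404 mm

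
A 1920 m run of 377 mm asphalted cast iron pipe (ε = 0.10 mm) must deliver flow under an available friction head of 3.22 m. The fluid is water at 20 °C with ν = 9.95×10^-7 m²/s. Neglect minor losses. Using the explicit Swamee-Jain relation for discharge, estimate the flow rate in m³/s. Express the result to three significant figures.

Q ≈ 0.0965 m³/s

Swamee-Jain (Type II): Q = -0.965·√(gD⁵h_f/L)·ln[ε/(3.7D) + √(3.17ν²L/(gD³h_f))]
√(gD⁵h_f/L) = √(9.81·0.377⁵·3.22/1920) = 0.01119
ε/(3.7D) = 7.17×10^-5; √(3.17ν²L/(gD³h_f)) = 5.97×10^-5
Q = -0.965·0.01119·ln(1.314×10^-4) = 0.09654 m³/s
Check: V = 0.865 m/s, Re = 3.28×10^5, f = 0.01667, h_f = 3.24 m ≈ 3.22 m ✓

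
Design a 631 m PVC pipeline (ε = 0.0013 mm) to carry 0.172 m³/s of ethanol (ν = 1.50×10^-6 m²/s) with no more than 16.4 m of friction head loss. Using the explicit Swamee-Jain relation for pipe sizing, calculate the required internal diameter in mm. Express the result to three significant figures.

D ≈ 265 mm

Swamee-Jain (Type III): D = 0.66·[ε^1.25·(LQ²/(gh_f))^4.75 + ν·Q^9.4·(L/(gh_f))^5.2]^0.04
LQ²/(gh_f) = 0.1160; L/(gh_f) = 3.922
Term 1 = ε^1.25·(…)^4.75 = 1.58×10^-12; Term 2 = ν·Q^9.4·(…)^5.2 = 1.19×10^-10
D = 0.66·(1.58×10^-12 + 1.19×10^-10)^0.04 = 0.2647 m = 265 mm
Check: V = 3.12 m/s, Re = 5.51×10^5, f = 0.01295, h_f = 15.4 m ≈ 16.4 m ✓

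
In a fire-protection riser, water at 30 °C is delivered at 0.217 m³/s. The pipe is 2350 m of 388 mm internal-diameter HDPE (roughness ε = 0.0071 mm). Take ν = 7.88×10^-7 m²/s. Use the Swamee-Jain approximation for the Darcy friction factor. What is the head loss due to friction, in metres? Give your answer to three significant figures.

h_f ≈ 12.7 m

V = 4Q/(πD²) = 4·0.217/(π·0.388²) = 1.835 m/s
Re = VD/ν = 1.835·0.388/7.88×10^-7 = 9.04×10^5 → turbulent
ε/D = 0.0071/388 = 1.83×10^-5
Swamee-Jain: f = 0.01222
h_f = f(L/D)V²/(2g) = 0.01222·(2350/0.388)·1.835²/(2·9.81) = 12.71 m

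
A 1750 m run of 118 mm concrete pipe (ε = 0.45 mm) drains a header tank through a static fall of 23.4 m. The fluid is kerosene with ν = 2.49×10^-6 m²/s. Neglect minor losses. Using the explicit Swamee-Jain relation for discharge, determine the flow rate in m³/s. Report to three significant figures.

Q ≈ 0.0111 m³/s

Swamee-Jain (Type II): Q = -0.965·√(gD⁵h_f/L)·ln[ε/(3.7D) + √(3.17ν²L/(gD³h_f))]
√(gD⁵h_f/L) = √(9.81·0.118⁵·23.4/1750) = 0.001732
ε/(3.7D) = 0.00103; √(3.17ν²L/(gD³h_f)) = 3.02×10^-4
Q = -0.965·0.001732·ln(0.001333) = 0.01107 m³/s
Check: V = 1.01 m/s, Re = 4.80×10^4, f = 0.03058, h_f = 23.7 m ≈ 23.4 m ✓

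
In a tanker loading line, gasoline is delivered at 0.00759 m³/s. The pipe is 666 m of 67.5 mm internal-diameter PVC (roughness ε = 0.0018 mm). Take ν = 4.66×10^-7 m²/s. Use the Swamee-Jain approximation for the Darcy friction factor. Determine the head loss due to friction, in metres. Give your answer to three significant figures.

h_f ≈ 33.1 m

V = 4Q/(πD²) = 4·0.00759/(π·0.0675²) = 2.121 m/s
Re = VD/ν = 2.121·0.0675/4.66×10^-7 = 3.07×10^5 → turbulent
ε/D = 0.0018/67.5 = 2.67×10^-5
Swamee-Jain: f = 0.01462
h_f = f(L/D)V²/(2g) = 0.01462·(666/0.0675)·2.121²/(2·9.81) = 33.08 m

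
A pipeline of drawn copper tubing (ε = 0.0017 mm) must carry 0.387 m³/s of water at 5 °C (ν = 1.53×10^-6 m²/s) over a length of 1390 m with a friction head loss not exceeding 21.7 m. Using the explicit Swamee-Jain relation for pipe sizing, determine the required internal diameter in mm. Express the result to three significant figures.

Swamee-Jain (Type III): D = 0.66·[ε^1.25·(LQ²/(gh_f))^4.75 + ν·Q^9.4·(L/(gh_f))^5.2]^0.04
LQ²/(gh_f) = 0.9779; L/(gh_f) = 6.530
Term 1 = ε^1.25·(…)^4.75 = 5.52×10^-8; Term 2 = ν·Q^9.4·(…)^5.2 = 3.52×10^-6
D = 0.66·(5.52×10^-8 + 3.52×10^-6)^0.04 = 0.3996 m = 400 mm
Check: V = 3.09 m/s, Re = 8.06×10^5, f = 0.01213, h_f = 20.5 m ≈ 21.7 m ✓

D ≈ 400 mm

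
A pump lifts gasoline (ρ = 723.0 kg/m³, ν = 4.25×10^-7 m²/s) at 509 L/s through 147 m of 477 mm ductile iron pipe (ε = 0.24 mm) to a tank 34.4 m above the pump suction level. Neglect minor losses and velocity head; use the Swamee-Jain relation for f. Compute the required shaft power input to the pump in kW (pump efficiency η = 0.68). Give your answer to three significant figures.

P_shaft ≈ 194 kW

V = 4Q/(πD²) = 2.848 m/s; Re = 3.20×10^6; ε/D = 5.03×10^-4; f = 0.01694
h_f = f(L/D)V²/2g = 2.159 m
Total head H = z + h_f = 34.4 + 2.159 = 36.56 m
P_hyd = ρgQH = 723.0·9.81·0.509·36.56 = 132.0 kW
P_shaft = P_hyd/η = 132.0/0.68 = 194.1 kW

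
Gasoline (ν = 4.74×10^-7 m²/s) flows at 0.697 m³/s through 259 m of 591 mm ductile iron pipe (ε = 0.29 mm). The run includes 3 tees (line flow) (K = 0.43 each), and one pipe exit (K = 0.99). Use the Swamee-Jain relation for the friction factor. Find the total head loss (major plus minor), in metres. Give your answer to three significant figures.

H_L ≈ 3.18 m

V = 4Q/(πD²) = 2.541 m/s; V²/2g = 0.3290 m
Re = 3.17×10^6, ε/D = 4.91×10^-4 → f = 0.01685 (Swamee-Jain)
Major: h_f = f(L/D)·V²/2g = 0.01685·438.2·0.3290 = 2.430 m
Minor: ΣK = 2.28; h_m = ΣK·V²/2g = 0.7502 m
Total H_L = 2.430 + 0.7502 = 3.180 m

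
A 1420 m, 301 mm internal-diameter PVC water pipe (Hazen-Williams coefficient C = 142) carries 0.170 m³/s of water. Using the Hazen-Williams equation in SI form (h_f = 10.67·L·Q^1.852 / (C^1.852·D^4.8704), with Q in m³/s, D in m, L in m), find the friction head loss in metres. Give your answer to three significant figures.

h_f ≈ 20.4 m

h_f = 10.67·1420·0.170^1.852 / (142^1.852·0.301^4.8704) = 20.36 m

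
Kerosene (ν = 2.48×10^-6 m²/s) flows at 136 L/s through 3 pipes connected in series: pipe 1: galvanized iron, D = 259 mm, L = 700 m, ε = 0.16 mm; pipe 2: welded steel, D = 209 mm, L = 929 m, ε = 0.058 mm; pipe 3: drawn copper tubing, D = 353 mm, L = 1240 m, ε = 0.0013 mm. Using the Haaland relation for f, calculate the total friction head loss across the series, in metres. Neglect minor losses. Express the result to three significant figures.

Pipe 1: V = 2.581 m/s, Re = 2.70×10^5, ε/D = 6.18×10^-4, f = 0.01884, h_1 = f(L/D)V²/2g = 17.30 m
Pipe 2: V = 3.964 m/s, Re = 3.34×10^5, ε/D = 2.78×10^-4, f = 0.01648, h_2 = f(L/D)V²/2g = 58.68 m
Pipe 3: V = 1.390 m/s, Re = 1.98×10^5, ε/D = 3.68×10^-6, f = 0.01555, h_3 = f(L/D)V²/2g = 5.377 m
Series → Q common, losses add: H = Σh = 81.35 m

H ≈ 81.3 m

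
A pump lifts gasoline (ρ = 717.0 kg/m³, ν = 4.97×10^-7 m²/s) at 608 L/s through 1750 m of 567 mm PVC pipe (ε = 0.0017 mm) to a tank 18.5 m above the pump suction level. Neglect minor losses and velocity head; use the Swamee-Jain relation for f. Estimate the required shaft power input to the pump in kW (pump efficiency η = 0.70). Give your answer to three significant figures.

P_shaft ≈ 169 kW

V = 4Q/(πD²) = 2.408 m/s; Re = 2.75×10^6; ε/D = 3.00×10^-6; f = 0.01000
h_f = f(L/D)V²/2g = 9.123 m
Total head H = z + h_f = 18.5 + 9.123 = 27.62 m
P_hyd = ρgQH = 717.0·9.81·0.608·27.62 = 118.1 kW
P_shaft = P_hyd/η = 118.1/0.70 = 168.8 kW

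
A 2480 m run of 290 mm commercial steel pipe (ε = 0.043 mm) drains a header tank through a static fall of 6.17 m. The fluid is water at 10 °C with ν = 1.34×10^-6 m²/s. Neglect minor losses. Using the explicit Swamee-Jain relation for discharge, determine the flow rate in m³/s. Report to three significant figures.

Q ≈ 0.0607 m³/s

Swamee-Jain (Type II): Q = -0.965·√(gD⁵h_f/L)·ln[ε/(3.7D) + √(3.17ν²L/(gD³h_f))]
√(gD⁵h_f/L) = √(9.81·0.290⁵·6.17/2480) = 0.007075
ε/(3.7D) = 4.01×10^-5; √(3.17ν²L/(gD³h_f)) = 9.78×10^-5
Q = -0.965·0.007075·ln(1.379×10^-4) = 0.06069 m³/s
Check: V = 0.919 m/s, Re = 1.99×10^5, f = 0.01677, h_f = 6.17 m ≈ 6.17 m ✓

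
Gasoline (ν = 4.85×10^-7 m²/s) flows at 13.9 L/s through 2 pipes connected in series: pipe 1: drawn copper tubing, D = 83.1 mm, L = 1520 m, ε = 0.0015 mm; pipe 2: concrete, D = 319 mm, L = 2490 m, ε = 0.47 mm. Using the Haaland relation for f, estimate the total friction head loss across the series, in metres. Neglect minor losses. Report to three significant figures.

Pipe 1: V = 2.563 m/s, Re = 4.39×10^5, ε/D = 1.81×10^-5, f = 0.01357, h_1 = f(L/D)V²/2g = 83.06 m
Pipe 2: V = 0.1739 m/s, Re = 1.14×10^5, ε/D = 0.00147, f = 0.02328, h_2 = f(L/D)V²/2g = 0.2802 m
Series → Q common, losses add: H = Σh = 83.34 m

H ≈ 83.3 m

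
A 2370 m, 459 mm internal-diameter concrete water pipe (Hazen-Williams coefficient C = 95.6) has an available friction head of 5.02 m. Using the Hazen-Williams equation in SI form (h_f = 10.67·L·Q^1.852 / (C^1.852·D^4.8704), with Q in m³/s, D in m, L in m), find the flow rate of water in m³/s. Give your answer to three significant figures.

Q ≈ 0.124 m³/s

Rearranging: Q = [h_f·C^1.852·D^4.8704 / (10.67·L)]^(1/1.852)
Q = [5.02·95.6^1.852·0.459^4.8704 / (10.67·2370)]^0.540 = 0.1236 m³/s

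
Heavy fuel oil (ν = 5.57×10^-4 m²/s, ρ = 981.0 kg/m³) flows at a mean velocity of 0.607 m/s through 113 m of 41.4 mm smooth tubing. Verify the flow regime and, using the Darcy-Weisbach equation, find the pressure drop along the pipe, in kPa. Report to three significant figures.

Re = VD/ν = 0.607·0.04140/5.57×10^-4 = 45.1 → laminar (Re < 2300)
f = 64/Re = 1.419
h_f = f(L/D)V²/(2g) = 1.419·(113/0.04140)·0.607²/(2·9.81) = 72.71 m
Δp = ρg·h_f = 981.0·9.81·72.71 = 699.7 kPa

Δp ≈ 700 kPa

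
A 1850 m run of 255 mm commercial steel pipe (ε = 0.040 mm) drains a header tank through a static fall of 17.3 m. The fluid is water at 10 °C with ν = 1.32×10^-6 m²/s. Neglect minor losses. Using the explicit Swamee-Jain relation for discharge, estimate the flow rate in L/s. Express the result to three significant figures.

Swamee-Jain (Type II): Q = -0.965·√(gD⁵h_f/L)·ln[ε/(3.7D) + √(3.17ν²L/(gD³h_f))]
√(gD⁵h_f/L) = √(9.81·0.255⁵·17.3/1850) = 0.009945
ε/(3.7D) = 4.24×10^-5; √(3.17ν²L/(gD³h_f)) = 6.03×10^-5
Q = -0.965·0.009945·ln(1.027×10^-4) = 0.08814 m³/s
Check: V = 1.73 m/s, Re = 3.33×10^5, f = 0.01575, h_f = 17.4 m ≈ 17.3 m ✓

Q ≈ 88.1 L/s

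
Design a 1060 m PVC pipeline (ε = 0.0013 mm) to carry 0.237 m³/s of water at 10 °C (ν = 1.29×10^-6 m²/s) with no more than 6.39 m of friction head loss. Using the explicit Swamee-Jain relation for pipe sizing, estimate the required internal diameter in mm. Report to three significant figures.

Swamee-Jain (Type III): D = 0.66·[ε^1.25·(LQ²/(gh_f))^4.75 + ν·Q^9.4·(L/(gh_f))^5.2]^0.04
LQ²/(gh_f) = 0.9498; L/(gh_f) = 16.91
Term 1 = ε^1.25·(…)^4.75 = 3.44×10^-8; Term 2 = ν·Q^9.4·(…)^5.2 = 4.16×10^-6
D = 0.66·(3.44×10^-8 + 4.16×10^-6)^0.04 = 0.4022 m = 402 mm
Check: V = 1.87 m/s, Re = 5.82×10^5, f = 0.01280, h_f = 5.98 m ≈ 6.39 m ✓

D ≈ 402 mm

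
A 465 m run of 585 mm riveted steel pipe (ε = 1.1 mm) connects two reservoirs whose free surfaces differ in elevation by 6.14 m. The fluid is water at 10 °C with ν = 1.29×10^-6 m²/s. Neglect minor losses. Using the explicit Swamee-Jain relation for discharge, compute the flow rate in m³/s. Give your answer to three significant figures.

Q ≈ 0.687 m³/s

Swamee-Jain (Type II): Q = -0.965·√(gD⁵h_f/L)·ln[ε/(3.7D) + √(3.17ν²L/(gD³h_f))]
√(gD⁵h_f/L) = √(9.81·0.585⁵·6.14/465) = 0.09421
ε/(3.7D) = 5.08×10^-4; √(3.17ν²L/(gD³h_f)) = 1.43×10^-5
Q = -0.965·0.09421·ln(5.225×10^-4) = 0.6870 m³/s
Check: V = 2.56 m/s, Re = 1.16×10^6, f = 0.02328, h_f = 6.16 m ≈ 6.14 m ✓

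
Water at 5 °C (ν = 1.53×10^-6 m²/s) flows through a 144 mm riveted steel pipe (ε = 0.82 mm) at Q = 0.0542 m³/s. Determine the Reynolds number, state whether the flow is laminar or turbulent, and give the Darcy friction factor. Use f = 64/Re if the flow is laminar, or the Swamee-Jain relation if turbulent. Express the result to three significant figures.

Re ≈ 3.13×10^5; turbulent; f ≈ 0.0320

V = 4Q/(πD²) = 3.328 m/s
Re = VD/ν = 3.328·0.144/1.53×10^-6 = 3.13×10^5
Re > 4000 → turbulent; ε/D = 0.00569
Swamee-Jain: f = 0.03201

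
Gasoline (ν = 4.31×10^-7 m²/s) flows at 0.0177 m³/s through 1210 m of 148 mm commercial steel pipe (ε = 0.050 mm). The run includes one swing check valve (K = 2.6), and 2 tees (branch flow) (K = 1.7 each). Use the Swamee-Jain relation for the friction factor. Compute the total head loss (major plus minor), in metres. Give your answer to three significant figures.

V = 4Q/(πD²) = 1.029 m/s; V²/2g = 0.05395 m
Re = 3.53×10^5, ε/D = 3.38×10^-4 → f = 0.01709 (Swamee-Jain)
Major: h_f = f(L/D)·V²/2g = 0.01709·8176·0.05395 = 7.537 m
Minor: ΣK = 6.00; h_m = ΣK·V²/2g = 0.3237 m
Total H_L = 7.537 + 0.3237 = 7.861 m

H_L ≈ 7.86 m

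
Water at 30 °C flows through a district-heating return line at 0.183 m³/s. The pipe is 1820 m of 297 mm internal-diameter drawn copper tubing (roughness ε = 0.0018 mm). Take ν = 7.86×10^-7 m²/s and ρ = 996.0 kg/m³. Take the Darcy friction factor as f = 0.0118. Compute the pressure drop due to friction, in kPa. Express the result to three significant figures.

Δp ≈ 251 kPa

V = 4Q/(πD²) = 4·0.183/(π·0.297²) = 2.641 m/s
h_f = f(L/D)V²/(2g) = 0.01180·(1820/0.297)·2.641²/(2·9.81) = 25.72 m
Δp = ρg·h_f = 996.0·9.81·25.72 = 251.3 kPa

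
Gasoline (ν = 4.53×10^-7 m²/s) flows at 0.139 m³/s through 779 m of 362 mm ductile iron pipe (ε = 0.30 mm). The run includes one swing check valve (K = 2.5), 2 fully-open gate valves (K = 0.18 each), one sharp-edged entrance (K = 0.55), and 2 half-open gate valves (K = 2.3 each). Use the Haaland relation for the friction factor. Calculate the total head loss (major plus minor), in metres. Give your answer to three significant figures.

H_L ≈ 4.56 m

V = 4Q/(πD²) = 1.351 m/s; V²/2g = 0.09296 m
Re = 1.08×10^6, ε/D = 8.29×10^-4 → f = 0.01909 (Haaland)
Major: h_f = f(L/D)·V²/2g = 0.01909·2152·0.09296 = 3.819 m
Minor: ΣK = 8.01; h_m = ΣK·V²/2g = 0.7446 m
Total H_L = 3.819 + 0.7446 = 4.563 m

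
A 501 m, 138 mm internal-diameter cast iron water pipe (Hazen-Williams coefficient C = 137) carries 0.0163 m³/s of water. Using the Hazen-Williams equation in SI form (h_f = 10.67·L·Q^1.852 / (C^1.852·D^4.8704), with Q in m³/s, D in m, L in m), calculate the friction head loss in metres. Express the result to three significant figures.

h_f = 10.67·501·0.0163^1.852 / (137^1.852·0.138^4.8704) = 4.456 m

h_f ≈ 4.46 m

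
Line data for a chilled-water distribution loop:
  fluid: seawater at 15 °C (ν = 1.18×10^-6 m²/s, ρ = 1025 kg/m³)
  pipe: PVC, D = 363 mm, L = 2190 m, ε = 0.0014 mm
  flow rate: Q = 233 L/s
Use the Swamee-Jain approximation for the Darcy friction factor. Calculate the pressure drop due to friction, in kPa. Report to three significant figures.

Δp ≈ 195 kPa

V = 4Q/(πD²) = 4·0.233/(π·0.363²) = 2.251 m/s
Re = VD/ν = 2.251·0.363/1.18×10^-6 = 6.93×10^5 → turbulent
ε/D = 0.0014/363 = 3.86×10^-6
Swamee-Jain: f = 0.01244
h_f = f(L/D)V²/(2g) = 0.01244·(2190/0.363)·2.251²/(2·9.81) = 19.38 m
Δp = ρg·h_f = 1025·9.81·19.38 = 194.9 kPa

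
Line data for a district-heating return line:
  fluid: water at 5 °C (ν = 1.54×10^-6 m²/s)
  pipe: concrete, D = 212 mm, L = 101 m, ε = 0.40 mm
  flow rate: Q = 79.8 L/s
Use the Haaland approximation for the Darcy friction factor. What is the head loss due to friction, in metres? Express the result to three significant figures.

h_f ≈ 2.93 m

V = 4Q/(πD²) = 4·0.0798/(π·0.212²) = 2.261 m/s
Re = VD/ν = 2.261·0.212/1.54×10^-6 = 3.11×10^5 → turbulent
ε/D = 0.40/212 = 0.00189
Haaland: f = 0.02364
h_f = f(L/D)V²/(2g) = 0.02364·(101/0.212)·2.261²/(2·9.81) = 2.934 m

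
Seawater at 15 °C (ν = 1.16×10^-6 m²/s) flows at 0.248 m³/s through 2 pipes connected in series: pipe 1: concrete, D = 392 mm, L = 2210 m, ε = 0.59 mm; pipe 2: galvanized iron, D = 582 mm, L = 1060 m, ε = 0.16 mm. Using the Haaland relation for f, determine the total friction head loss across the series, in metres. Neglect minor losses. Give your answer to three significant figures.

H ≈ 28.1 m

Pipe 1: V = 2.055 m/s, Re = 6.94×10^5, ε/D = 0.00151, f = 0.02207, h_1 = f(L/D)V²/2g = 26.78 m
Pipe 2: V = 0.9322 m/s, Re = 4.68×10^5, ε/D = 2.75×10^-4, f = 0.01602, h_2 = f(L/D)V²/2g = 1.293 m
Series → Q common, losses add: H = Σh = 28.08 m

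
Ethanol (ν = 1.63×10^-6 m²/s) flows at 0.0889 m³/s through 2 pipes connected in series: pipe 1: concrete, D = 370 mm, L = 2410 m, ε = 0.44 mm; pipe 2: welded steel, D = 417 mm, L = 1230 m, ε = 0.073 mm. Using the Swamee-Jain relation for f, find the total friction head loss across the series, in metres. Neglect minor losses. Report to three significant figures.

H ≈ 6.10 m

Pipe 1: V = 0.8268 m/s, Re = 1.88×10^5, ε/D = 0.00119, f = 0.02198, h_1 = f(L/D)V²/2g = 4.989 m
Pipe 2: V = 0.6509 m/s, Re = 1.67×10^5, ε/D = 1.75×10^-4, f = 0.01740, h_2 = f(L/D)V²/2g = 1.108 m
Series → Q common, losses add: H = Σh = 6.098 m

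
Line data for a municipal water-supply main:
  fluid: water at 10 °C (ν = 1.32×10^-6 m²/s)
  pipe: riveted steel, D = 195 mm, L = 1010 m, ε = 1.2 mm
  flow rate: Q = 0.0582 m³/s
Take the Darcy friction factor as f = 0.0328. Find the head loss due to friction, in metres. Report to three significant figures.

V = 4Q/(πD²) = 4·0.0582/(π·0.195²) = 1.949 m/s
h_f = f(L/D)V²/(2g) = 0.03280·(1010/0.195)·1.949²/(2·9.81) = 32.88 m

h_f ≈ 32.9 m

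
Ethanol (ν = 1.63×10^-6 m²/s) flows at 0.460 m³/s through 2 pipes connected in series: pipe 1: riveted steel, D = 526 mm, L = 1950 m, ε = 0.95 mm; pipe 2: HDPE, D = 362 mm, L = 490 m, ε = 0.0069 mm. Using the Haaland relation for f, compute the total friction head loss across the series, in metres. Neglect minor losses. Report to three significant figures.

H ≈ 36.0 m

Pipe 1: V = 2.117 m/s, Re = 6.83×10^5, ε/D = 0.00181, f = 0.02310, h_1 = f(L/D)V²/2g = 19.56 m
Pipe 2: V = 4.469 m/s, Re = 9.93×10^5, ε/D = 1.91×10^-5, f = 0.01196, h_2 = f(L/D)V²/2g = 16.48 m
Series → Q common, losses add: H = Σh = 36.03 m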